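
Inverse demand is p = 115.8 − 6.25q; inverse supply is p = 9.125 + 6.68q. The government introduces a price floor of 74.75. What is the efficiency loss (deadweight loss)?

18.29

Competitive equilibrium: 115.8 − 6.25q = 9.125 + 6.68q → q* = 8.2502, p* = 64.2363.
At the floor p = 74.75, quantity demanded = (115.8 − 74.75)/6.25 = 6.568.
Sellers' marginal cost at q' = 6.568: 9.125 + 6.68·6.568 = 52.9992.
Δq = 8.2502 − 6.568 = 1.6822; wedge = 74.75 − 52.9992 = 21.7508.
DWL = ½ × 1.6822 × 21.7508 = 18.29.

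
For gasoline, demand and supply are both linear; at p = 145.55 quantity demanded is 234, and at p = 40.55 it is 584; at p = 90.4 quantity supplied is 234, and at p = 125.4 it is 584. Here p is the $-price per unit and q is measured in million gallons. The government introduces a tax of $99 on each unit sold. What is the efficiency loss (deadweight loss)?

Demand slope = (40.55 − 145.55)/(584 − 234) = −0.3, so p = 215.75 − 0.3q.
Supply slope = (125.4 − 90.4)/(584 − 234) = 0.1, so p = 67 + 0.1q.
Competitive equilibrium: 215.75 − 0.3q = 67 + 0.1q → q* = 371.875, p* = 104.1875.
With the tax, the buyer price exceeds the seller price by 99: (215.75 − 0.3q) − (67 + 0.1q) = 99 → q' = 124.375.
Δq = 371.875 − 124.375 = 247.5; the wedge equals the tax, 99.
Welfare loss = ½ × 247.5 × 99 = $12251.25 million.

$12251.25 million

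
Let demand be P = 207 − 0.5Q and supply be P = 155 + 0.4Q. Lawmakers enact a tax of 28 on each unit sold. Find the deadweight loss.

Competitive equilibrium: 207 − 0.5Q = 155 + 0.4Q → Q* = 57.7778, P* = 178.1111.
With the tax, the buyer price exceeds the seller price by 28: (207 − 0.5Q) − (155 + 0.4Q) = 28 → Q' = 26.6667.
ΔQ = 57.7778 − 26.6667 = 31.1111; the wedge equals the tax, 28.
The triangle = ½ × 31.1111 × 28 = 435.56.

435.56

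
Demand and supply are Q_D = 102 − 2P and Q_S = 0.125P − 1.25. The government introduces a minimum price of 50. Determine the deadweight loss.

In inverse form: demand P = 51 − 0.5Q, supply P = 10 + 8Q.
Competitive equilibrium: 51 − 0.5Q = 10 + 8Q → Q* = 4.8235, P* = 48.5882.
At the floor P = 50, quantity demanded = (51 − 50)/0.5 = 2.
Sellers' marginal cost at Q' = 2: 10 + 8·2 = 26.
ΔQ = 4.8235 − 2 = 2.8235; wedge = 50 − 26 = 24.
Deadweight loss = ½ × 2.8235 × 24 = 33.88.

33.88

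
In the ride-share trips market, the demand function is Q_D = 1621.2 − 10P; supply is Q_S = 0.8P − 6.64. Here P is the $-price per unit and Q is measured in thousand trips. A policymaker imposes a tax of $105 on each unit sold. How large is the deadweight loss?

$4083.33 thousand

In inverse form: demand P = 162.12 − 0.1Q, supply P = 8.3 + 1.25Q.
Competitive equilibrium: 162.12 − 0.1Q = 8.3 + 1.25Q → Q* = 113.9407, P* = 150.7259.
With the tax, the buyer price exceeds the seller price by 105: (162.12 − 0.1Q) − (8.3 + 1.25Q) = 105 → Q' = 36.163.
ΔQ = 113.9407 − 36.163 = 77.7777; the wedge equals the tax, 105.
Deadweight loss = ½ × 77.7777 × 105 = $4083.33 thousand.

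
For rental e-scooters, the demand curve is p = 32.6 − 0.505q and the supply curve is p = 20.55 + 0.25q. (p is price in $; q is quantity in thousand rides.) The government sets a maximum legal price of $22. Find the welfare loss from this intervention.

$38.97 thousand

Competitive equilibrium: 32.6 − 0.505q = 20.55 + 0.25q → q* = 15.9603, p* = 24.5401.
At the ceiling p = 22, quantity supplied = (22 − 20.55)/0.25 = 5.8.
Willingness to pay at q' = 5.8: 32.6 − 0.505·5.8 = 29.671.
Δq = 15.9603 − 5.8 = 10.1603; wedge = 29.671 − 22 = 7.671.
Deadweight loss = ½ × 10.1603 × 7.671 = $38.97 thousand.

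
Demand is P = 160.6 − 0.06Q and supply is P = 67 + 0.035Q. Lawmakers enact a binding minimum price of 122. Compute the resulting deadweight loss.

Competitive equilibrium: 160.6 − 0.06Q = 67 + 0.035Q → Q* = 985.2632, P* = 101.4842.
At the floor P = 122, quantity demanded = (160.6 − 122)/0.06 = 643.3333.
Sellers' marginal cost at Q' = 643.3333: 67 + 0.035·643.3333 = 89.5167.
ΔQ = 985.2632 − 643.3333 = 341.9299; wedge = 122 − 89.5167 = 32.4833.
The triangle = ½ × 341.9299 × 32.4833 = 5553.51.

5553.51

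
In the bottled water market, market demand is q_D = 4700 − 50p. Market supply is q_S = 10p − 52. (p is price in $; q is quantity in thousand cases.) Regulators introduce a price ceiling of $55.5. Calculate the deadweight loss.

$3370.14 thousand

In inverse form: demand p = 94 − 0.02q, supply p = 5.2 + 0.1q.
Competitive equilibrium: 94 − 0.02q = 5.2 + 0.1q → q* = 740, p* = 79.2.
At the ceiling p = 55.5, quantity supplied = (55.5 − 5.2)/0.1 = 503.
Willingness to pay at q' = 503: 94 − 0.02·503 = 83.94.
Δq = 740 − 503 = 237; wedge = 83.94 − 55.5 = 28.44.
DWL = ½ × 237 × 28.44 = $3370.14 thousand.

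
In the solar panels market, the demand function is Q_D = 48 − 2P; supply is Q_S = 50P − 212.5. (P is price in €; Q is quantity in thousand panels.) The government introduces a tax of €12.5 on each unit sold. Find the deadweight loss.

€150.24 thousand

In inverse form: demand P = 24 − 0.5Q, supply P = 4.25 + 0.02Q.
Competitive equilibrium: 24 − 0.5Q = 4.25 + 0.02Q → Q* = 37.9808, P* = 5.0096.
With the tax, the buyer price exceeds the seller price by 12.5: (24 − 0.5Q) − (4.25 + 0.02Q) = 12.5 → Q' = 13.9423.
ΔQ = 37.9808 − 13.9423 = 24.0385; the wedge equals the tax, 12.5.
Welfare loss = ½ × 24.0385 × 12.5 = €150.24 thousand.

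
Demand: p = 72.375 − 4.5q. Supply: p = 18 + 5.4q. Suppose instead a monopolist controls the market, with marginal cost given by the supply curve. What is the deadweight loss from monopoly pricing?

Competitive equilibrium: 72.375 − 4.5q = 18 + 5.4q → q* = 5.4924, p* = 47.6591.
Marginal revenue: MR = 72.375 − 9q. Set MR = MC: 72.375 − 9q = 18 + 5.4q → q_m = 3.776.
Price p_m = 72.375 − 4.5·3.776 = 55.383; MC(q_m) = 18 + 5.4·3.776 = 38.3904.
Competitive q* = 5.4924, so Δq = 1.7164; wedge = 55.383 − 38.3904 = 16.9926.
Deadweight loss = ½ × 1.7164 × 16.9926 = 14.58.

14.58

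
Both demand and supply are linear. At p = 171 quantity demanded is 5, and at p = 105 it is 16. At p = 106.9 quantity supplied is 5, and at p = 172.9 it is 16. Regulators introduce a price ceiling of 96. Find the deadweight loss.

307.45

Demand slope = (105 − 171)/(16 − 5) = −6, so p = 201 − 6q.
Supply slope = (172.9 − 106.9)/(16 − 5) = 6, so p = 76.9 + 6q.
Competitive equilibrium: 201 − 6q = 76.9 + 6q → q* = 10.3417, p* = 138.95.
At the ceiling p = 96, quantity supplied = (96 − 76.9)/6 = 3.1833.
Willingness to pay at q' = 3.1833: 201 − 6·3.1833 = 181.9002.
Δq = 10.3417 − 3.1833 = 7.1584; wedge = 181.9002 − 96 = 85.9002.
DWL = ½ × 7.1584 × 85.9002 = 307.45.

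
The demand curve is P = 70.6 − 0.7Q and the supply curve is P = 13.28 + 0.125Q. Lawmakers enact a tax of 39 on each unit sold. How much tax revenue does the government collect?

Competitive equilibrium: 70.6 − 0.7Q = 13.28 + 0.125Q → Q* = 69.4788, P* = 21.9648.
With the tax, the buyer price exceeds the seller price by 39: (70.6 − 0.7Q) − (13.28 + 0.125Q) = 39 → Q' = 22.2061.
Tax revenue = 39 × 22.2061 = 866.04.

866.04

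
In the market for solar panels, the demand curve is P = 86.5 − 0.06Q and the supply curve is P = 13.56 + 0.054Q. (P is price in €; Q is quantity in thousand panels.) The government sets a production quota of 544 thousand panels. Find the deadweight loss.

€523.39 thousand

Competitive equilibrium: 86.5 − 0.06Q = 13.56 + 0.054Q → Q* = 639.8246, P* = 48.1105.
At Q = 544: demand price = 86.5 − 0.06·544 = 53.86; supply price = 13.56 + 0.054·544 = 42.936.
ΔQ = 639.8246 − 544 = 95.8246; wedge = 53.86 − 42.936 = 10.924.
Deadweight loss = ½ × 95.8246 × 10.924 = €523.39 thousand.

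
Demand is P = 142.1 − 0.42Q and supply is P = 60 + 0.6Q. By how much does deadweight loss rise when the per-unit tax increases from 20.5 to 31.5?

Competitive equilibrium: 142.1 − 0.42Q = 60 + 0.6Q → Q* = 80.4902, P* = 108.2941.
For a per-unit tax t: ΔQ = t/1.02, so DWL = ½·t·(t/1.02) = t²/2.04.
At t = 20.5: DWL = 206.005. At t = 31.5: DWL = 486.397.
Increase = 486.397 − 206.005 = 280.39.

280.39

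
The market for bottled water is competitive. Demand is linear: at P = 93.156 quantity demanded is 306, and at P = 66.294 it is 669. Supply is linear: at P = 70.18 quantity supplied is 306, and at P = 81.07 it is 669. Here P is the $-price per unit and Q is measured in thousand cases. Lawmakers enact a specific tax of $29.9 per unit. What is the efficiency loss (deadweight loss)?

$4298.125 thousand

Demand slope = (66.294 − 93.156)/(669 − 306) = −0.074, so P = 115.8 − 0.074Q.
Supply slope = (81.07 − 70.18)/(669 − 306) = 0.03, so P = 61 + 0.03Q.
Competitive equilibrium: 115.8 − 0.074Q = 61 + 0.03Q → Q* = 526.9231, P* = 76.8077.
With the tax, the buyer price exceeds the seller price by 29.9: (115.8 − 0.074Q) − (61 + 0.03Q) = 29.9 → Q' = 239.4231.
ΔQ = 526.9231 − 239.4231 = 287.5; the wedge equals the tax, 29.9.
DWL = ½ × 287.5 × 29.9 = $4298.125 thousand.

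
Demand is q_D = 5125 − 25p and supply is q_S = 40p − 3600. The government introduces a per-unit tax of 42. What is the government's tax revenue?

47169.23

In inverse form: demand p = 205 − 0.04q, supply p = 90 + 0.025q.
Competitive equilibrium: 205 − 0.04q = 90 + 0.025q → q* = 1769.2308, p* = 134.2308.
With the tax, the buyer price exceeds the seller price by 42: (205 − 0.04q) − (90 + 0.025q) = 42 → q' = 1123.0769.
Tax revenue = 42 × 1123.0769 = 47169.23.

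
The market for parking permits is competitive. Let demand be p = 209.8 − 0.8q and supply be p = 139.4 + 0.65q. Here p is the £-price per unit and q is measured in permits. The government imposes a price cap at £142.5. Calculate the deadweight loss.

£1389.76

Competitive equilibrium: 209.8 − 0.8q = 139.4 + 0.65q → q* = 48.5517, p* = 170.9586.
At the ceiling p = 142.5, quantity supplied = (142.5 − 139.4)/0.65 = 4.7692.
Willingness to pay at q' = 4.7692: 209.8 − 0.8·4.7692 = 205.9846.
Δq = 48.5517 − 4.7692 = 43.7825; wedge = 205.9846 − 142.5 = 63.4846.
Deadweight loss = ½ × 43.7825 × 63.4846 = £1389.76.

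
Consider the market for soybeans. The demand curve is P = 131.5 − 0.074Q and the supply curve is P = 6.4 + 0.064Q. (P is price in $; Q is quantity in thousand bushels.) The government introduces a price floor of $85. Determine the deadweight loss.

Competitive equilibrium: 131.5 − 0.074Q = 6.4 + 0.064Q → Q* = 906.5217, P* = 64.4174.
At the floor P = 85, quantity demanded = (131.5 − 85)/0.074 = 628.3784.
Sellers' marginal cost at Q' = 628.3784: 6.4 + 0.064·628.3784 = 46.6162.
ΔQ = 906.5217 − 628.3784 = 278.1433; wedge = 85 − 46.6162 = 38.3838.
The triangle = ½ × 278.1433 × 38.3838 = $5338.10 thousand.

$5338.10 thousand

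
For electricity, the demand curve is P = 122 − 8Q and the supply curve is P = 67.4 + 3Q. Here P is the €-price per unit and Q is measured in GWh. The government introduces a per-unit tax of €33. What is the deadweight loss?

€49.50

Competitive equilibrium: 122 − 8Q = 67.4 + 3Q → Q* = 4.9636, P* = 82.2909.
With the tax, the buyer price exceeds the seller price by 33: (122 − 8Q) − (67.4 + 3Q) = 33 → Q' = 1.9636.
ΔQ = 4.9636 − 1.9636 = 3; the wedge equals the tax, 33.
Deadweight loss = ½ × 3 × 33 = €49.50.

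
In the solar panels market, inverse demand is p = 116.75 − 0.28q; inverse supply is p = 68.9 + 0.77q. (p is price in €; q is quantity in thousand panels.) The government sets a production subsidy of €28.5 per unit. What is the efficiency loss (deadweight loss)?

Competitive equilibrium: 116.75 − 0.28q = 68.9 + 0.77q → q* = 45.5714, p* = 103.99.
The subsidy lowers effective supply by 28.5: p = 40.4 + 0.77q.
New quantity: 116.75 − 0.28q = 40.4 + 0.77q → q' = 72.7143.
Overproduction Δq = 72.7143 − 45.5714 = 27.1429; wedge = subsidy = 28.5.
Welfare loss = ½ × 27.1429 × 28.5 = €386.79 thousand.

€386.79 thousand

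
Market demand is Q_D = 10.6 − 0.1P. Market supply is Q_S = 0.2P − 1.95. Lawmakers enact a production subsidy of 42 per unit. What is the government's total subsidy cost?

387.10

In inverse form: demand P = 106 − 10Q, supply P = 9.75 + 5Q.
Competitive equilibrium: 106 − 10Q = 9.75 + 5Q → Q* = 6.4167, P* = 41.8333.
The subsidy lowers effective supply by 42: P = 5Q − 32.25.
New quantity: 106 − 10Q = 5Q − 32.25 → Q' = 9.2167.
Total subsidy cost = 42 × 9.2167 = 387.10.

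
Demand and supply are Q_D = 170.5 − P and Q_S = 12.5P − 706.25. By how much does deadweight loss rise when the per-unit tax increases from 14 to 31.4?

In inverse form: demand P = 170.5 − Q, supply P = 56.5 + 0.08Q.
Competitive equilibrium: 170.5 − Q = 56.5 + 0.08Q → Q* = 105.5556, P* = 64.9444.
For a per-unit tax t: ΔQ = t/1.08, so DWL = ½·t·(t/1.08) = t²/2.16.
At t = 14: DWL = 90.741. At t = 31.4: DWL = 456.463.
Increase = 456.463 − 90.741 = 365.72.

365.72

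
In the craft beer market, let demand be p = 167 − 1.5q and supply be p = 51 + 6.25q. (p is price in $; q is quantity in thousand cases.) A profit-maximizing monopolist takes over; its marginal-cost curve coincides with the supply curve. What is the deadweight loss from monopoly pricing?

Competitive equilibrium: 167 − 1.5q = 51 + 6.25q → q* = 14.9677, p* = 144.5484.
Marginal revenue: MR = 167 − 3q. Set MR = MC: 167 − 3q = 51 + 6.25q → q_m = 12.5405.
Price p_m = 167 − 1.5·12.5405 = 148.1893; MC(q_m) = 51 + 6.25·12.5405 = 129.3781.
Competitive q* = 14.9677, so Δq = 2.4272; wedge = 148.1893 − 129.3781 = 18.8112.
Welfare loss = ½ × 2.4272 × 18.8112 = $22.83 thousand.

$22.83 thousand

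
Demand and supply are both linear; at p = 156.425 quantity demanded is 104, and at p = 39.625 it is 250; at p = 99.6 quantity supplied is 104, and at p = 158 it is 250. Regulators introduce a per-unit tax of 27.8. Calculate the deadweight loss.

Demand slope = (39.625 − 156.425)/(250 − 104) = −0.8, so p = 239.625 − 0.8q.
Supply slope = (158 − 99.6)/(250 − 104) = 0.4, so p = 58 + 0.4q.
Competitive equilibrium: 239.625 − 0.8q = 58 + 0.4q → q* = 151.3542, p* = 118.5417.
With the tax, the buyer price exceeds the seller price by 27.8: (239.625 − 0.8q) − (58 + 0.4q) = 27.8 → q' = 128.1875.
Δq = 151.3542 − 128.1875 = 23.1667; the wedge equals the tax, 27.8.
Deadweight loss = ½ × 23.1667 × 27.8 = 322.02.

322.02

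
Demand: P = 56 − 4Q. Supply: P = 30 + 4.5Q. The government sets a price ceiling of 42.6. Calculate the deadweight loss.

0.28

Competitive equilibrium: 56 − 4Q = 30 + 4.5Q → Q* = 3.0588, P* = 43.7647.
At the ceiling P = 42.6, quantity supplied = (42.6 − 30)/4.5 = 2.8.
Willingness to pay at Q' = 2.8: 56 − 4·2.8 = 44.8.
ΔQ = 3.0588 − 2.8 = 0.2588; wedge = 44.8 − 42.6 = 2.2.
The triangle = ½ × 0.2588 × 2.2 = 0.28.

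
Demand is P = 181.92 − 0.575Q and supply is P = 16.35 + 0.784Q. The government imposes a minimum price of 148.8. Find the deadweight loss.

2803.47

Competitive equilibrium: 181.92 − 0.575Q = 16.35 + 0.784Q → Q* = 121.8322, P* = 111.8665.
At the floor P = 148.8, quantity demanded = (181.92 − 148.8)/0.575 = 57.6.
Sellers' marginal cost at Q' = 57.6: 16.35 + 0.784·57.6 = 61.5084.
ΔQ = 121.8322 − 57.6 = 64.2322; wedge = 148.8 − 61.5084 = 87.2916.
Deadweight loss = ½ × 64.2322 × 87.2916 = 2803.47.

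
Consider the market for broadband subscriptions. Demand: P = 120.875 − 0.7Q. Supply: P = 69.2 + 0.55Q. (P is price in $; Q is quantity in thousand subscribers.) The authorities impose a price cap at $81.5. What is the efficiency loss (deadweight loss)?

Competitive equilibrium: 120.875 − 0.7Q = 69.2 + 0.55Q → Q* = 41.34, P* = 91.937.
At the ceiling P = 81.5, quantity supplied = (81.5 − 69.2)/0.55 = 22.3636.
Willingness to pay at Q' = 22.3636: 120.875 − 0.7·22.3636 = 105.2205.
ΔQ = 41.34 − 22.3636 = 18.9764; wedge = 105.2205 − 81.5 = 23.7205.
The triangle = ½ × 18.9764 × 23.7205 = $225.06 thousand.

$225.06 thousand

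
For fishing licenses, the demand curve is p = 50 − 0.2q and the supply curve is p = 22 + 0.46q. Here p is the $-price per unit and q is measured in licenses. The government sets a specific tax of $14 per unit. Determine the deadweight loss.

Competitive equilibrium: 50 − 0.2q = 22 + 0.46q → q* = 42.4242, p* = 41.5152.
With the tax, the buyer price exceeds the seller price by 14: (50 − 0.2q) − (22 + 0.46q) = 14 → q' = 21.2121.
Δq = 42.4242 − 21.2121 = 21.2121; the wedge equals the tax, 14.
Deadweight loss = ½ × 21.2121 × 14 = $148.48.

$148.48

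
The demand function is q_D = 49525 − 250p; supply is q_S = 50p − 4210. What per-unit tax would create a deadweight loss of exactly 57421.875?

In inverse form: demand p = 198.1 − 0.004q, supply p = 84.2 + 0.02q.
Competitive equilibrium: 198.1 − 0.004q = 84.2 + 0.02q → q* = 4745.8333, p* = 179.1167.
A tax t gives Δq = t/0.024 and wedge t, so DWL = t²/0.048.
t²/0.048 = 57421.875 → t² = 2756.25 → t = 52.5.

52.5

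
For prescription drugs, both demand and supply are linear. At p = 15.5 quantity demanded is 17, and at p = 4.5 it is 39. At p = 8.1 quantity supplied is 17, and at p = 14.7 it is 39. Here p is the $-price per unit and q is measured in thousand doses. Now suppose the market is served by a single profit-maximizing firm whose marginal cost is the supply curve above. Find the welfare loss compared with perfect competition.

Demand slope = (4.5 − 15.5)/(39 − 17) = −0.5, so p = 24 − 0.5q.
Supply slope = (14.7 − 8.1)/(39 − 17) = 0.3, so p = 3 + 0.3q.
Competitive equilibrium: 24 − 0.5q = 3 + 0.3q → q* = 26.25, p* = 10.875.
Marginal revenue: MR = 24 − q. Set MR = MC: 24 − q = 3 + 0.3q → q_m = 16.1538.
Price p_m = 24 − 0.5·16.1538 = 15.9231; MC(q_m) = 3 + 0.3·16.1538 = 7.8461.
Competitive q* = 26.25, so Δq = 10.0962; wedge = 15.9231 − 7.8461 = 8.077.
Deadweight loss = ½ × 10.0962 × 8.077 = $40.77 thousand.

$40.77 thousand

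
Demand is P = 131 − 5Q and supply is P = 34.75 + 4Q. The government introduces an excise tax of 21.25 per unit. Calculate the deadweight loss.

25.09

Competitive equilibrium: 131 − 5Q = 34.75 + 4Q → Q* = 10.6944, P* = 77.5278.
With the tax, the buyer price exceeds the seller price by 21.25: (131 − 5Q) − (34.75 + 4Q) = 21.25 → Q' = 8.3333.
ΔQ = 10.6944 − 8.3333 = 2.3611; the wedge equals the tax, 21.25.
Deadweight loss = ½ × 2.3611 × 21.25 = 25.09.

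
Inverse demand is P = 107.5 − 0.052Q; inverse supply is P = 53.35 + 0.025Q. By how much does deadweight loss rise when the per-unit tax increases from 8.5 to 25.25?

3670.86

Competitive equilibrium: 107.5 − 0.052Q = 53.35 + 0.025Q → Q* = 703.2468, P* = 70.9312.
For a per-unit tax t: ΔQ = t/0.077, so DWL = ½·t·(t/0.077) = t²/0.154.
At t = 8.5: DWL = 469.156. At t = 25.25: DWL = 4140.016.
Increase = 4140.016 − 469.156 = 3670.86.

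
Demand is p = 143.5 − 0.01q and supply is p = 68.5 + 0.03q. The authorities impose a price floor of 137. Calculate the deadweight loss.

30012.50

Competitive equilibrium: 143.5 − 0.01q = 68.5 + 0.03q → q* = 1875, p* = 124.75.
At the floor p = 137, quantity demanded = (143.5 − 137)/0.01 = 650.
Sellers' marginal cost at q' = 650: 68.5 + 0.03·650 = 88.
Δq = 1875 − 650 = 1225; wedge = 137 − 88 = 49.
Welfare loss = ½ × 1225 × 49 = 30012.50.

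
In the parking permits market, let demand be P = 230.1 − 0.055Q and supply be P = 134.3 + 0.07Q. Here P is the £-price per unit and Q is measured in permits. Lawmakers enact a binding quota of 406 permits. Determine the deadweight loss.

Competitive equilibrium: 230.1 − 0.055Q = 134.3 + 0.07Q → Q* = 766.4, P* = 187.948.
At Q = 406: demand price = 230.1 − 0.055·406 = 207.77; supply price = 134.3 + 0.07·406 = 162.72.
ΔQ = 766.4 − 406 = 360.4; wedge = 207.77 − 162.72 = 45.05.
Deadweight loss = ½ × 360.4 × 45.05 = £8118.01.

£8118.01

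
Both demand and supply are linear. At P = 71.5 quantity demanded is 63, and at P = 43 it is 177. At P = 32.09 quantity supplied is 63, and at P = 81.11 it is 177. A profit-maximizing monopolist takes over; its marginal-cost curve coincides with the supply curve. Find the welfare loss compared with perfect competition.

Demand slope = (43 − 71.5)/(177 − 63) = −0.25, so P = 87.25 − 0.25Q.
Supply slope = (81.11 − 32.09)/(177 − 63) = 0.43, so P = 5 + 0.43Q.
Competitive equilibrium: 87.25 − 0.25Q = 5 + 0.43Q → Q* = 120.9559, P* = 57.011.
Marginal revenue: MR = 87.25 − 0.5Q. Set MR = MC: 87.25 − 0.5Q = 5 + 0.43Q → Q_m = 88.4409.
Price P_m = 87.25 − 0.25·88.4409 = 65.1398; MC(Q_m) = 5 + 0.43·88.4409 = 43.0296.
Competitive Q* = 120.9559, so ΔQ = 32.515; wedge = 65.1398 − 43.0296 = 22.1102.
Deadweight loss = ½ × 32.515 × 22.1102 = 359.46.

359.46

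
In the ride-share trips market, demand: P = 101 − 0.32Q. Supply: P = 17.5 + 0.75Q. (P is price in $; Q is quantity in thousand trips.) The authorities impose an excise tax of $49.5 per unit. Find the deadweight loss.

$1144.98 thousand

Competitive equilibrium: 101 − 0.32Q = 17.5 + 0.75Q → Q* = 78.0374, P* = 76.028.
With the tax, the buyer price exceeds the seller price by 49.5: (101 − 0.32Q) − (17.5 + 0.75Q) = 49.5 → Q' = 31.7757.
ΔQ = 78.0374 − 31.7757 = 46.2617; the wedge equals the tax, 49.5.
DWL = ½ × 46.2617 × 49.5 = $1144.98 thousand.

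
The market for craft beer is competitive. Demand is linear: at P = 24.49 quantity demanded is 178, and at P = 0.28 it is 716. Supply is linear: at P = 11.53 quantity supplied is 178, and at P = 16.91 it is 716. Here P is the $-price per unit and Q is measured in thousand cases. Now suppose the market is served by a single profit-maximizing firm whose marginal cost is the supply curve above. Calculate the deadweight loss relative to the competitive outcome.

Demand slope = (0.28 − 24.49)/(716 − 178) = −0.045, so P = 32.5 − 0.045Q.
Supply slope = (16.91 − 11.53)/(716 − 178) = 0.01, so P = 9.75 + 0.01Q.
Competitive equilibrium: 32.5 − 0.045Q = 9.75 + 0.01Q → Q* = 413.6364, P* = 13.8864.
Marginal revenue: MR = 32.5 − 0.09Q. Set MR = MC: 32.5 − 0.09Q = 9.75 + 0.01Q → Q_m = 227.5.
Price P_m = 32.5 − 0.045·227.5 = 22.2625; MC(Q_m) = 9.75 + 0.01·227.5 = 12.025.
Competitive Q* = 413.6364, so ΔQ = 186.1364; wedge = 22.2625 − 12.025 = 10.2375.
Deadweight loss = ½ × 186.1364 × 10.2375 = $952.79 thousand.

$952.79 thousand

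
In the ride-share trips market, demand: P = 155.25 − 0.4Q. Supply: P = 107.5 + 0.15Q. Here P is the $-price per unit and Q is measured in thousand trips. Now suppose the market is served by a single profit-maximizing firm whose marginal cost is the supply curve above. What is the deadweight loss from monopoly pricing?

Competitive equilibrium: 155.25 − 0.4Q = 107.5 + 0.15Q → Q* = 86.8182, P* = 120.5227.
Marginal revenue: MR = 155.25 − 0.8Q. Set MR = MC: 155.25 − 0.8Q = 107.5 + 0.15Q → Q_m = 50.2632.
Price P_m = 155.25 − 0.4·50.2632 = 135.1447; MC(Q_m) = 107.5 + 0.15·50.2632 = 115.0395.
Competitive Q* = 86.8182, so ΔQ = 36.555; wedge = 135.1447 − 115.0395 = 20.1052.
DWL = ½ × 36.555 × 20.1052 = $367.47 thousand.

$367.47 thousand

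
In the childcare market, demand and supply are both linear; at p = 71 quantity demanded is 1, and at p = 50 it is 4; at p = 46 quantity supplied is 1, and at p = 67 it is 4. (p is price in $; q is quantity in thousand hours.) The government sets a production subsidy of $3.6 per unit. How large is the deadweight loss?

$0.46 thousand

Demand slope = (50 − 71)/(4 − 1) = −7, so p = 78 − 7q.
Supply slope = (67 − 46)/(4 − 1) = 7, so p = 39 + 7q.
Competitive equilibrium: 78 − 7q = 39 + 7q → q* = 2.7857, p* = 58.5.
The subsidy lowers effective supply by 3.6: p = 35.4 + 7q.
New quantity: 78 − 7q = 35.4 + 7q → q' = 3.0429.
Overproduction Δq = 3.0429 − 2.7857 = 0.2572; wedge = subsidy = 3.6.
DWL = ½ × 0.2572 × 3.6 = $0.46 thousand.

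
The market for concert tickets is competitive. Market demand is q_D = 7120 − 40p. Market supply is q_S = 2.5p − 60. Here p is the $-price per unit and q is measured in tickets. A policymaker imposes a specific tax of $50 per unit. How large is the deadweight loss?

$2941.18

In inverse form: demand p = 178 − 0.025q, supply p = 24 + 0.4q.
Competitive equilibrium: 178 − 0.025q = 24 + 0.4q → q* = 362.3529, p* = 168.9412.
With the tax, the buyer price exceeds the seller price by 50: (178 − 0.025q) − (24 + 0.4q) = 50 → q' = 244.7059.
Δq = 362.3529 − 244.7059 = 117.647; the wedge equals the tax, 50.
DWL = ½ × 117.647 × 50 = $2941.18.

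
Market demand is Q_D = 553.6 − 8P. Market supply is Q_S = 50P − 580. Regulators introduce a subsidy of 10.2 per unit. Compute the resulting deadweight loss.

358.76

In inverse form: demand P = 69.2 − 0.125Q, supply P = 11.6 + 0.02Q.
Competitive equilibrium: 69.2 − 0.125Q = 11.6 + 0.02Q → Q* = 397.2414, P* = 19.5448.
The subsidy lowers effective supply by 10.2: P = 1.4 + 0.02Q.
New quantity: 69.2 − 0.125Q = 1.4 + 0.02Q → Q' = 467.5862.
Overproduction ΔQ = 467.5862 − 397.2414 = 70.3448; wedge = subsidy = 10.2.
DWL = ½ × 70.3448 × 10.2 = 358.76.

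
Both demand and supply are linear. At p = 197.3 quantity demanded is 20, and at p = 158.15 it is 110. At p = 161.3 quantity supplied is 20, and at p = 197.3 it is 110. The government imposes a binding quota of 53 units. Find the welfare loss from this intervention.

42.71

Demand slope = (158.15 − 197.3)/(110 − 20) = −0.435, so p = 206 − 0.435q.
Supply slope = (197.3 − 161.3)/(110 − 20) = 0.4, so p = 153.3 + 0.4q.
Competitive equilibrium: 206 − 0.435q = 153.3 + 0.4q → q* = 63.1138, p* = 178.5455.
At q = 53: demand price = 206 − 0.435·53 = 182.945; supply price = 153.3 + 0.4·53 = 174.5.
Δq = 63.1138 − 53 = 10.1138; wedge = 182.945 − 174.5 = 8.445.
The triangle = ½ × 10.1138 × 8.445 = 42.71.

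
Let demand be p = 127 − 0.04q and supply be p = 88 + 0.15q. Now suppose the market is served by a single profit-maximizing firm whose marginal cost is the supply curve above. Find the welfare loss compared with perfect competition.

121.06

Competitive equilibrium: 127 − 0.04q = 88 + 0.15q → q* = 205.2632, p* = 118.7895.
Marginal revenue: MR = 127 − 0.08q. Set MR = MC: 127 − 0.08q = 88 + 0.15q → q_m = 169.5652.
Price p_m = 127 − 0.04·169.5652 = 120.2174; MC(q_m) = 88 + 0.15·169.5652 = 113.4348.
Competitive q* = 205.2632, so Δq = 35.698; wedge = 120.2174 − 113.4348 = 6.7826.
DWL = ½ × 35.698 × 6.7826 = 121.06.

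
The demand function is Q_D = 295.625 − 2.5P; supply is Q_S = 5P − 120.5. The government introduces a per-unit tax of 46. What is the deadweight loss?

1763.33

In inverse form: demand P = 118.25 − 0.4Q, supply P = 24.1 + 0.2Q.
Competitive equilibrium: 118.25 − 0.4Q = 24.1 + 0.2Q → Q* = 156.9167, P* = 55.4833.
With the tax, the buyer price exceeds the seller price by 46: (118.25 − 0.4Q) − (24.1 + 0.2Q) = 46 → Q' = 80.25.
ΔQ = 156.9167 − 80.25 = 76.6667; the wedge equals the tax, 46.
DWL = ½ × 76.6667 × 46 = 1763.33.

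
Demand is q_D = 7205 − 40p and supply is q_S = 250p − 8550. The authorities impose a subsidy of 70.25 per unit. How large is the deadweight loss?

In inverse form: demand p = 180.125 − 0.025q, supply p = 34.2 + 0.004q.
Competitive equilibrium: 180.125 − 0.025q = 34.2 + 0.004q → q* = 5031.8966, p* = 54.3276.
The subsidy lowers effective supply by 70.25: p = 0.004q − 36.05.
New quantity: 180.125 − 0.025q = 0.004q − 36.05 → q' = 7454.3103.
Overproduction Δq = 7454.3103 − 5031.8966 = 2422.4137; wedge = subsidy = 70.25.
Deadweight loss = ½ × 2422.4137 × 70.25 = 85087.28.

85087.28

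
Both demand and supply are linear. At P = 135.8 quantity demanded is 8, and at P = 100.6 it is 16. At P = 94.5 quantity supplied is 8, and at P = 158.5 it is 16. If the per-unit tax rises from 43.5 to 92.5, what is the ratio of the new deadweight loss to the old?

Demand slope = (100.6 − 135.8)/(16 − 8) = −4.4, so P = 171 − 4.4Q.
Supply slope = (158.5 − 94.5)/(16 − 8) = 8, so P = 30.5 + 8Q.
Competitive equilibrium: 171 − 4.4Q = 30.5 + 8Q → Q* = 11.3306, P* = 121.1452.
For a per-unit tax t: ΔQ = t/12.4, so DWL = ½·t·(t/12.4) = t²/24.8.
At t = 43.5: DWL = 76.300. At t = 92.5: DWL = 345.010.
Ratio = (92.5/43.5)² = 4.522.

4.522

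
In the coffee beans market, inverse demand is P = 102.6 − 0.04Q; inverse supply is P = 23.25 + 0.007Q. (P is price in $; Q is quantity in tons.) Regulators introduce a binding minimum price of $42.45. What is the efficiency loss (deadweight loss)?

$800.36

Competitive equilibrium: 102.6 − 0.04Q = 23.25 + 0.007Q → Q* = 1688.2979, P* = 35.0681.
At the floor P = 42.45, quantity demanded = (102.6 − 42.45)/0.04 = 1503.75.
Sellers' marginal cost at Q' = 1503.75: 23.25 + 0.007·1503.75 = 33.7763.
ΔQ = 1688.2979 − 1503.75 = 184.5479; wedge = 42.45 − 33.7763 = 8.6737.
Deadweight loss = ½ × 184.5479 × 8.6737 = $800.36.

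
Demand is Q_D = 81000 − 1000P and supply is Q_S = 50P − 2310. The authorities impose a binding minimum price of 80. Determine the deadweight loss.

4534.29

In inverse form: demand P = 81 − 0.001Q, supply P = 46.2 + 0.02Q.
Competitive equilibrium: 81 − 0.001Q = 46.2 + 0.02Q → Q* = 1657.1429, P* = 79.3429.
At the floor P = 80, quantity demanded = (81 − 80)/0.001 = 1000.
Sellers' marginal cost at Q' = 1000: 46.2 + 0.02·1000 = 66.2.
ΔQ = 1657.1429 − 1000 = 657.1429; wedge = 80 − 66.2 = 13.8.
Deadweight loss = ½ × 657.1429 × 13.8 = 4534.29.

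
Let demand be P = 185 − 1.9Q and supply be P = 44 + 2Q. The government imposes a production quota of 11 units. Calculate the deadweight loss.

Competitive equilibrium: 185 − 1.9Q = 44 + 2Q → Q* = 36.15385, P* = 116.30769.
At Q = 11: demand price = 185 − 1.9·11 = 164.1; supply price = 44 + 2·11 = 66.
ΔQ = 36.15385 − 11 = 25.15385; wedge = 164.1 − 66 = 98.1.
Welfare loss = ½ × 25.15385 × 98.1 = 1233.80.

1233.80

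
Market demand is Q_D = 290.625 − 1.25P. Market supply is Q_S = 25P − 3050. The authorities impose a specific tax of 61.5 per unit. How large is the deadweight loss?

In inverse form: demand P = 232.5 − 0.8Q, supply P = 122 + 0.04Q.
Competitive equilibrium: 232.5 − 0.8Q = 122 + 0.04Q → Q* = 131.5476, P* = 127.2619.
With the tax, the buyer price exceeds the seller price by 61.5: (232.5 − 0.8Q) − (122 + 0.04Q) = 61.5 → Q' = 58.3333.
ΔQ = 131.5476 − 58.3333 = 73.2143; the wedge equals the tax, 61.5.
Welfare loss = ½ × 73.2143 × 61.5 = 2251.34.

2251.34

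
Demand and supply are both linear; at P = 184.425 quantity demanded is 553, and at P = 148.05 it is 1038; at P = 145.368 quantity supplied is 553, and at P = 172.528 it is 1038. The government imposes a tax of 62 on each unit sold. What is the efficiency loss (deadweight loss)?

14671.76

Demand slope = (148.05 − 184.425)/(1038 − 553) = −0.075, so P = 225.9 − 0.075Q.
Supply slope = (172.528 − 145.368)/(1038 − 553) = 0.056, so P = 114.4 + 0.056Q.
Competitive equilibrium: 225.9 − 0.075Q = 114.4 + 0.056Q → Q* = 851.14504, P* = 162.06412.
With the tax, the buyer price exceeds the seller price by 62: (225.9 − 0.075Q) − (114.4 + 0.056Q) = 62 → Q' = 377.8626.
ΔQ = 851.14504 − 377.8626 = 473.28244; the wedge equals the tax, 62.
DWL = ½ × 473.28244 × 62 = 14671.76.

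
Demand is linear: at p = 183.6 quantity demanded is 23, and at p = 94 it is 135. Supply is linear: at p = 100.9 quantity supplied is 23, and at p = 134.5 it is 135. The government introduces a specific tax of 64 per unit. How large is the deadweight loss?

1861.82

Demand slope = (94 − 183.6)/(135 − 23) = −0.8, so p = 202 − 0.8q.
Supply slope = (134.5 − 100.9)/(135 − 23) = 0.3, so p = 94 + 0.3q.
Competitive equilibrium: 202 − 0.8q = 94 + 0.3q → q* = 98.1818, p* = 123.4545.
With the tax, the buyer price exceeds the seller price by 64: (202 − 0.8q) − (94 + 0.3q) = 64 → q' = 40.
Δq = 98.1818 − 40 = 58.1818; the wedge equals the tax, 64.
Deadweight loss = ½ × 58.1818 × 64 = 1861.82.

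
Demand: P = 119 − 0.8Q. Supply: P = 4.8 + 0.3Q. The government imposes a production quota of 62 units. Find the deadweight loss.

Competitive equilibrium: 119 − 0.8Q = 4.8 + 0.3Q → Q* = 103.8182, P* = 35.9455.
At Q = 62: demand price = 119 − 0.8·62 = 69.4; supply price = 4.8 + 0.3·62 = 23.4.
ΔQ = 103.8182 − 62 = 41.8182; wedge = 69.4 − 23.4 = 46.
Welfare loss = ½ × 41.8182 × 46 = 961.82.

961.82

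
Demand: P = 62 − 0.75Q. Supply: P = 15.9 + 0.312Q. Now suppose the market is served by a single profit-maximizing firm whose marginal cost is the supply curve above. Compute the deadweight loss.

Competitive equilibrium: 62 − 0.75Q = 15.9 + 0.312Q → Q* = 43.4087, P* = 29.4435.
Marginal revenue: MR = 62 − 1.5Q. Set MR = MC: 62 − 1.5Q = 15.9 + 0.312Q → Q_m = 25.4415.
Price P_m = 62 − 0.75·25.4415 = 42.9189; MC(Q_m) = 15.9 + 0.312·25.4415 = 23.8377.
Competitive Q* = 43.4087, so ΔQ = 17.9672; wedge = 42.9189 − 23.8377 = 19.0812.
The triangle = ½ × 17.9672 × 19.0812 = 171.42.

171.42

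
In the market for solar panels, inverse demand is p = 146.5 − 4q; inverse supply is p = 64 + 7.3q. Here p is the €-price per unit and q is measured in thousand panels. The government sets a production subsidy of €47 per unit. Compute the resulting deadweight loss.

Competitive equilibrium: 146.5 − 4q = 64 + 7.3q → q* = 7.3009, p* = 117.2965.
The subsidy lowers effective supply by 47: p = 17 + 7.3q.
New quantity: 146.5 − 4q = 17 + 7.3q → q' = 11.4602.
Overproduction Δq = 11.4602 − 7.3009 = 4.1593; wedge = subsidy = 47.
Welfare loss = ½ × 4.1593 × 47 = €97.74 thousand.

€97.74 thousand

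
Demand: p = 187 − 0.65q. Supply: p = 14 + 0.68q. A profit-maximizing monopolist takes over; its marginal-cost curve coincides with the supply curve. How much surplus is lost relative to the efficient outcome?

Competitive equilibrium: 187 − 0.65q = 14 + 0.68q → q* = 130.0752, p* = 102.4511.
Marginal revenue: MR = 187 − 1.3q. Set MR = MC: 187 − 1.3q = 14 + 0.68q → q_m = 87.3737.
Price p_m = 187 − 0.65·87.3737 = 130.2071; MC(q_m) = 14 + 0.68·87.3737 = 73.4141.
Competitive q* = 130.0752, so Δq = 42.7015; wedge = 130.2071 − 73.4141 = 56.793.
The triangle = ½ × 42.7015 × 56.793 = 1212.57.

1212.57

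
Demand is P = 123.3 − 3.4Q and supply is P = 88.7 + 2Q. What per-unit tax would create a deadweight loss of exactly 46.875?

22.5

Competitive equilibrium: 123.3 − 3.4Q = 88.7 + 2Q → Q* = 6.4074, P* = 101.5148.
A tax t gives ΔQ = t/5.4 and wedge t, so DWL = t²/10.8.
t²/10.8 = 46.875 → t² = 506.25 → t = 22.5.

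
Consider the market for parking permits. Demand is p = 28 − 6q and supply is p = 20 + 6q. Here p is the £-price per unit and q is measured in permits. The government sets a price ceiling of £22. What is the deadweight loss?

Competitive equilibrium: 28 − 6q = 20 + 6q → q* = 0.6667, p* = 24.
At the ceiling p = 22, quantity supplied = (22 − 20)/6 = 0.3333.
Willingness to pay at q' = 0.3333: 28 − 6·0.3333 = 26.0002.
Δq = 0.6667 − 0.3333 = 0.3334; wedge = 26.0002 − 22 = 4.0002.
The triangle = ½ × 0.3334 × 4.0002 = £0.67.

£0.67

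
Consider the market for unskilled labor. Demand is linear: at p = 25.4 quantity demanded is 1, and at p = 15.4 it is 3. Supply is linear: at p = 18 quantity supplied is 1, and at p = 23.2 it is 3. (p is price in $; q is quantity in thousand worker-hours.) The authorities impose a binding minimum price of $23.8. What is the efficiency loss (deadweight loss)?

$1.62 thousand

Demand slope = (15.4 − 25.4)/(3 − 1) = −5, so p = 30.4 − 5q.
Supply slope = (23.2 − 18)/(3 − 1) = 2.6, so p = 15.4 + 2.6q.
Competitive equilibrium: 30.4 − 5q = 15.4 + 2.6q → q* = 1.9737, p* = 20.5316.
At the floor p = 23.8, quantity demanded = (30.4 − 23.8)/5 = 1.32.
Sellers' marginal cost at q' = 1.32: 15.4 + 2.6·1.32 = 18.832.
Δq = 1.9737 − 1.32 = 0.6537; wedge = 23.8 − 18.832 = 4.968.
Welfare loss = ½ × 0.6537 × 4.968 = $1.62 thousand.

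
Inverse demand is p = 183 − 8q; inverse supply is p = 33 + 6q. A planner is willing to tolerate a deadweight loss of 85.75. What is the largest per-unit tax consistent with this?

49

Competitive equilibrium: 183 − 8q = 33 + 6q → q* = 10.7143, p* = 97.2857.
A tax t gives Δq = t/14 and wedge t, so DWL = t²/28.
t²/28 = 85.75 → t² = 2401 → t = 49.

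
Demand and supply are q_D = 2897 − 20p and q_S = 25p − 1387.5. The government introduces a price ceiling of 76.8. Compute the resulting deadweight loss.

9533.50

In inverse form: demand p = 144.85 − 0.05q, supply p = 55.5 + 0.04q.
Competitive equilibrium: 144.85 − 0.05q = 55.5 + 0.04q → q* = 992.7778, p* = 95.2111.
At the ceiling p = 76.8, quantity supplied = (76.8 − 55.5)/0.04 = 532.5.
Willingness to pay at q' = 532.5: 144.85 − 0.05·532.5 = 118.225.
Δq = 992.7778 − 532.5 = 460.2778; wedge = 118.225 − 76.8 = 41.425.
The triangle = ½ × 460.2778 × 41.425 = 9533.50.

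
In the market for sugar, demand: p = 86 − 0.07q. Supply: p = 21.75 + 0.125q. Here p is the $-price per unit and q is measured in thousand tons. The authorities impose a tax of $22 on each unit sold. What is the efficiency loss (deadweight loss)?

Competitive equilibrium: 86 − 0.07q = 21.75 + 0.125q → q* = 329.4872, p* = 62.9359.
With the tax, the buyer price exceeds the seller price by 22: (86 − 0.07q) − (21.75 + 0.125q) = 22 → q' = 216.6667.
Δq = 329.4872 − 216.6667 = 112.8205; the wedge equals the tax, 22.
Deadweight loss = ½ × 112.8205 × 22 = $1241.03 thousand.

$1241.03 thousand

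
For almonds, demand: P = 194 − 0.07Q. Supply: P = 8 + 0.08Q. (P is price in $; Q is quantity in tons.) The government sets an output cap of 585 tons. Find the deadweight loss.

$32176.875

Competitive equilibrium: 194 − 0.07Q = 8 + 0.08Q → Q* = 1240, P* = 107.2.
At Q = 585: demand price = 194 − 0.07·585 = 153.05; supply price = 8 + 0.08·585 = 54.8.
ΔQ = 1240 − 585 = 655; wedge = 153.05 − 54.8 = 98.25.
Deadweight loss = ½ × 655 × 98.25 = $32176.875.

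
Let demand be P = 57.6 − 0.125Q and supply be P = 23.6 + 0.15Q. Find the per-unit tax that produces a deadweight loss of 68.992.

6.16

Competitive equilibrium: 57.6 − 0.125Q = 23.6 + 0.15Q → Q* = 123.6364, P* = 42.1455.
A tax t gives ΔQ = t/0.275 and wedge t, so DWL = t²/0.55.
t²/0.55 = 68.992 → t² = 37.9456 → t = 6.16.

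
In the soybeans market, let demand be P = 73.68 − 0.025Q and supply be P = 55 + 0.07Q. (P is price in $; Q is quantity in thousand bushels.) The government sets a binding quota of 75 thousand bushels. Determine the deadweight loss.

Competitive equilibrium: 73.68 − 0.025Q = 55 + 0.07Q → Q* = 196.6316, P* = 68.7642.
At Q = 75: demand price = 73.68 − 0.025·75 = 71.805; supply price = 55 + 0.07·75 = 60.25.
ΔQ = 196.6316 − 75 = 121.6316; wedge = 71.805 − 60.25 = 11.555.
DWL = ½ × 121.6316 × 11.555 = $702.73 thousand.

$702.73 thousand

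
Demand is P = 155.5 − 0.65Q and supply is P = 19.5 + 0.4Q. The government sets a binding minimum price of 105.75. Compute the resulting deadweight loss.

Competitive equilibrium: 155.5 − 0.65Q = 19.5 + 0.4Q → Q* = 129.5238, P* = 71.3095.
At the floor P = 105.75, quantity demanded = (155.5 − 105.75)/0.65 = 76.5385.
Sellers' marginal cost at Q' = 76.5385: 19.5 + 0.4·76.5385 = 50.1154.
ΔQ = 129.5238 − 76.5385 = 52.9853; wedge = 105.75 − 50.1154 = 55.6346.
DWL = ½ × 52.9853 × 55.6346 = 1473.91.

1473.91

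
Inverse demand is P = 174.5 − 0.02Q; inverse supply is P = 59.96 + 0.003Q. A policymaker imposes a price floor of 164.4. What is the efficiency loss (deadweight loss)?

230294.69

Competitive equilibrium: 174.5 − 0.02Q = 59.96 + 0.003Q → Q* = 4980, P* = 74.9.
At the floor P = 164.4, quantity demanded = (174.5 − 164.4)/0.02 = 505.
Sellers' marginal cost at Q' = 505: 59.96 + 0.003·505 = 61.475.
ΔQ = 4980 − 505 = 4475; wedge = 164.4 − 61.475 = 102.925.
DWL = ½ × 4475 × 102.925 = 230294.69.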